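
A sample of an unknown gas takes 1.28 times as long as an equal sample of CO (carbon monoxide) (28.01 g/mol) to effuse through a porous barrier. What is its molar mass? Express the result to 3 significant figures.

Using Graham's law: t_X/t_CO = √(M_X/M_CO).
1.28 = √(M_X/28.01)
M_X = 28.01 × 1.28² = 28.01 × 1.638 = 45.9 g/mol

45.9 g/mol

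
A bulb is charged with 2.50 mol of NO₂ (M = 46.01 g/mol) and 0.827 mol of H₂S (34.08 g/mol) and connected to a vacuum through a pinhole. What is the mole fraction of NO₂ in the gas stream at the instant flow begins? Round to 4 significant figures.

0.7224

Effusion rate of each component ∝ n_i/√M_i (partial pressure × 1/√M).
x_NO₂(eff) = (n_NO₂/√M_NO₂) / (n_NO₂/√M_NO₂ + n_H₂S/√M_H₂S)
= (2.50/√46.01) / (2.50/√46.01 + 0.827/√34.08) = 0.3686/(0.3686 + 0.1417) = 0.7224.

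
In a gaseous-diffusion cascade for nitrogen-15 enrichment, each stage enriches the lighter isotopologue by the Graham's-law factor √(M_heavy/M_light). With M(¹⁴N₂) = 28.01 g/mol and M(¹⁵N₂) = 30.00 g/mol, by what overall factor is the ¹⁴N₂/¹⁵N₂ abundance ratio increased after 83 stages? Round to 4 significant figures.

17.26

The single-stage factor is √(M_heavy/M_light), so 83 stages give [√(30.00/28.01)]^83 = (30.00/28.01)^(83/2).
= 1.07105^(83/2) = 17.26.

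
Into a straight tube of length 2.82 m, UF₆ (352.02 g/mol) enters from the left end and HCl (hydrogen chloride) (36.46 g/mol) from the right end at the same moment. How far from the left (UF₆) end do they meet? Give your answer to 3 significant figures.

0.687 m

The fronts meet when d_UF₆ + d_HCl = L with d_UF₆/d_HCl = √(M_HCl/M_UF₆) (Graham's law). Here √(M_HCl/M_UF₆) = √(36.46/352.02) = 0.3218.
With d_UF₆ + d_HCl = 2.82 m, d_HCl = 2.82/(1 + 0.3218) = 2.133 m.
d_UF₆ = 2.82 − 2.133 = 0.687 m.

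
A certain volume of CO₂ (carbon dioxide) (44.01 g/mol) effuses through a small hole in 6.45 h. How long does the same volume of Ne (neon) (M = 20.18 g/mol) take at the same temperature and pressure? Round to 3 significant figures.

4.37 h

Graham's law gives t_Ne/t_CO₂ = √(M_Ne/M_CO₂) = √(20.18/44.01) = √0.4585 = 0.6772.
So the time for Ne is 6.45 × 0.6772 = 4.37 h.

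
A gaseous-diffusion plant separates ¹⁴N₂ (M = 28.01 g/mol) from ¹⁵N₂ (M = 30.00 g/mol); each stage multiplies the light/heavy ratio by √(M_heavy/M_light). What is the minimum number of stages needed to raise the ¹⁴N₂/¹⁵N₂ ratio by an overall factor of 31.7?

With α = √(30.00/28.01) per stage, ln α = ½ ln(1.07105) = 0.03432.
Need α^N ≥ 31.7 ⇒ N ≥ ln(31.7) / ln α = 3.456 / 0.03432 = 100.71.
So at least 101 stages are needed.

101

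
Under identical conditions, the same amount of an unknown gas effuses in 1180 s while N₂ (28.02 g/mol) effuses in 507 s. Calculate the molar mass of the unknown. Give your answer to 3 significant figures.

Using Graham's law: t_X/t_N₂ = √(M_X/M_N₂).
1180/507 = 2.327 = √(M_X/28.02)
M_X = 28.02 × 2.327² = 28.02 × 5.417 = 152 g/mol

152 g/mol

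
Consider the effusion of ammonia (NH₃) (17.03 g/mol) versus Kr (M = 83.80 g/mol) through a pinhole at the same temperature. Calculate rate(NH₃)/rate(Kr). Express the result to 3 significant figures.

2.22

Graham's law gives rate_NH₃/rate_Kr = √(M_Kr/M_NH₃) = √(83.80/17.03) = √4.921 = 2.22.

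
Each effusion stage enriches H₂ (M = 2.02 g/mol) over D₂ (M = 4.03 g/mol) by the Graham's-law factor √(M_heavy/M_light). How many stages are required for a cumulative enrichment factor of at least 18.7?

Per stage α = (4.03/2.02)^(1/2) = 1.99505^0.5, giving ln α = 0.3453.
Need α^N ≥ 18.7 ⇒ N ≥ ln(18.7) / ln α = 2.929 / 0.3453 = 8.48.
So at least 9 stages are needed.

9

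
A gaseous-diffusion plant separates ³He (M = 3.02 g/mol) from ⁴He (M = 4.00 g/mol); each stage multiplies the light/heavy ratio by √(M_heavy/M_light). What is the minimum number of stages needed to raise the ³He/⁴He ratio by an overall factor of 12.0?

Single-stage factor α = √(4.00/3.02), so ln α = ½ ln(1.32450) = 0.1405.
Need α^N ≥ 12.0 ⇒ N ≥ ln(12.0) / ln α = 2.485 / 0.1405 = 17.68.
Minimum whole number of stages: N = 18.

18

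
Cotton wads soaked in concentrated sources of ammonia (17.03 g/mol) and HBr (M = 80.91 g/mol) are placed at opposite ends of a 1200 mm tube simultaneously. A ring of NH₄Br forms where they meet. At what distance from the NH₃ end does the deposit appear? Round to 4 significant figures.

The fronts meet when d_NH₃ + d_HBr = L with d_NH₃/d_HBr = √(M_HBr/M_NH₃) (Graham's law). Here √(M_HBr/M_NH₃) = √(80.91/17.03) = 2.180.
With d_NH₃ + d_HBr = 1200 mm, d_HBr = 1200/(1 + 2.180) = 377.4 mm.
d_NH₃ = 1200 − 377.4 = 822.6 mm.

822.6 mm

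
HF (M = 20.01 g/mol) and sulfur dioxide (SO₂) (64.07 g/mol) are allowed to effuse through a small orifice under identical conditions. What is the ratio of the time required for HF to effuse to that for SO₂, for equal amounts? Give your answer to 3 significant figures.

Since effusion rate ∝ 1/√M, t_HF/t_SO₂ = √(M_HF/M_SO₂) = √(20.01/64.07) = √0.3123 = 0.559.

0.559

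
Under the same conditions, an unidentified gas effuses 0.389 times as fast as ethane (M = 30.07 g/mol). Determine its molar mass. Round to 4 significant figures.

Graham's law gives rate_X/rate_C₂H₆ = √(M_C₂H₆/M_X).
0.389 = √(30.07/M_X)
M_X = 30.07 / 0.389² = 30.07 / 0.1513 = 198.7 g/mol

198.7 g/mol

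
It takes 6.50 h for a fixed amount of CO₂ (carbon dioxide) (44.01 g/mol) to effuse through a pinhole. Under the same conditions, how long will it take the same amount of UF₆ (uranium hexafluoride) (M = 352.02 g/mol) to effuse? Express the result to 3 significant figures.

By Graham's law, t_UF₆/t_CO₂ = √(M_UF₆/M_CO₂) = √(352.02/44.01) = √7.999 = 2.828.
So the time for UF₆ is 6.50 × 2.828 = 18.4 h.

18.4 h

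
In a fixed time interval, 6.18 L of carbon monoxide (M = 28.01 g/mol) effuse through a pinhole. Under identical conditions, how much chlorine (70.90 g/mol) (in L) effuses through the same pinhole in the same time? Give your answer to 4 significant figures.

From Graham's law, rate_Cl₂/rate_CO = √(M_CO/M_Cl₂) = √(28.01/70.90) = √0.3951 = 0.6285.
So the volume for Cl₂ is 6.18 × 0.6285 = 3.884 L.

3.884 L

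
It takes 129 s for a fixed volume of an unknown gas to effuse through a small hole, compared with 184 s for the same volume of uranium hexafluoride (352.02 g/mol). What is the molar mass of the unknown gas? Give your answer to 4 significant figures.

173.0 g/mol

From Graham's law, t_X/t_UF₆ = √(M_X/M_UF₆).
129/184 = 0.7011 = √(M_X/352.02)
M_X = 352.02 × 0.7011² = 352.02 × 0.4915 = 173.0 g/mol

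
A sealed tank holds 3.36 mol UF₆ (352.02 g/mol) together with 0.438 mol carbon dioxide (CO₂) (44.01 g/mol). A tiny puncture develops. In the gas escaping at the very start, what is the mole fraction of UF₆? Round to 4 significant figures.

0.7306

Rate_i ∝ x_i/√M_i (Graham's law weighted by mole fraction), so the effusate composition follows n_i/√M_i.
x_UF₆(eff) = (n_UF₆/√M_UF₆) / (n_UF₆/√M_UF₆ + n_CO₂/√M_CO₂)
= (3.36/√352.02) / (3.36/√352.02 + 0.438/√44.01) = 0.1791/(0.1791 + 0.06602) = 0.7306.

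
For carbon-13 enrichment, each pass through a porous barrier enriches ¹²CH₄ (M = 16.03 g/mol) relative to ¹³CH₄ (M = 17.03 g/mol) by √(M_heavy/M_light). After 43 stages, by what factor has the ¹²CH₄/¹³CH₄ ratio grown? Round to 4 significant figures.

Overall factor = α^43 with α = √(17.03/16.03), i.e. (17.03/16.03)^(43/2).
= 1.06238^(43/2) = 3.673.

3.673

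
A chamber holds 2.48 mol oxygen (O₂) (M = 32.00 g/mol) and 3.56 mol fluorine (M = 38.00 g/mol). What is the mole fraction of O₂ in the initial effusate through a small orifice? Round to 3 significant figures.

Each component's effusion rate ∝ (its partial pressure)·(1/√M) ∝ n_i/√M_i.
x_O₂(eff) = (n_O₂/√M_O₂) / (n_O₂/√M_O₂ + n_F₂/√M_F₂)
= (2.48/√32.00) / (2.48/√32.00 + 3.56/√38.00) = 0.4384/(0.4384 + 0.5775) = 0.432.

0.432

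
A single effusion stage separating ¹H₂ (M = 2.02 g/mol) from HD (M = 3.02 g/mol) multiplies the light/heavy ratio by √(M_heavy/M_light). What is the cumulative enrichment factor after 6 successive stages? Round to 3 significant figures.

The single-stage factor is √(M_heavy/M_light), so 6 stages give [√(3.02/2.02)]^6 = (3.02/2.02)^(6/2).
= 1.49505^3 = 3.34.

3.34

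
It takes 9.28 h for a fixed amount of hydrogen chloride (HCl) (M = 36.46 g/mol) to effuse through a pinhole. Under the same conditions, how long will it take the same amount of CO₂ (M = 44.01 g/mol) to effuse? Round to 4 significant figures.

Since effusion rate ∝ 1/√M, t_CO₂/t_HCl = √(M_CO₂/M_HCl) = √(44.01/36.46) = √1.207 = 1.099.
So the time for CO₂ is 9.28 × 1.099 = 10.20 h.

10.20 h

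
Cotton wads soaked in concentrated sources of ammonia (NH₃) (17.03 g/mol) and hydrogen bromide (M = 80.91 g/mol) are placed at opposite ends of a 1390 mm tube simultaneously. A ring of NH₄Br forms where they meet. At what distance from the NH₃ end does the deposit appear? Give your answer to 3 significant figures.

953 mm

In equal time, each gas travels a distance ∝ its rate ∝ 1/√M, so d_NH₃/d_HBr = √(M_HBr/M_NH₃) = √(80.91/17.03) = 2.180.
With d_NH₃ + d_HBr = 1390 mm, d_HBr = 1390/(1 + 2.180) = 437.2 mm.
d_NH₃ = 1390 − 437.2 = 953 mm.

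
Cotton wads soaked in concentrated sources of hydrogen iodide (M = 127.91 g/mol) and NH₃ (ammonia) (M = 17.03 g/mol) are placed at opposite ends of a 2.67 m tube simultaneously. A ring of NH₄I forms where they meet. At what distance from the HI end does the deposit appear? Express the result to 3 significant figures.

0.714 m

Distances travelled in equal time are proportional to diffusion rates, so d_HI/d_NH₃ = √(M_NH₃/M_HI) = √(17.03/127.91) = 0.3649.
With d_HI + d_NH₃ = 2.67 m, d_NH₃ = 2.67/(1 + 0.3649) = 1.956 m.
d_HI = 2.67 − 1.956 = 0.714 m.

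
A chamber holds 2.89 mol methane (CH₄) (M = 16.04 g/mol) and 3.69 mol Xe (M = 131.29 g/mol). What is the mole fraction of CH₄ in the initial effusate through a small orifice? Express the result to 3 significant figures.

0.691

Each component's effusion rate ∝ (its partial pressure)·(1/√M) ∝ n_i/√M_i.
So x_CH₄ in the escaping gas = (n_CH₄/√M_CH₄) / Σ(n_i/√M_i)
= (2.89/√16.04) / (2.89/√16.04 + 3.69/√131.29) = 0.7216/(0.7216 + 0.3220) = 0.691.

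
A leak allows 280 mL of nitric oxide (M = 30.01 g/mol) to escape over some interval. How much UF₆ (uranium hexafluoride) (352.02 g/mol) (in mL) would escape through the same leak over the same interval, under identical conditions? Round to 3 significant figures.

By Graham's law, rate_UF₆/rate_NO = √(M_NO/M_UF₆) = √(30.01/352.02) = √0.08525 = 0.2920.
So the volume for UF₆ is 280 × 0.2920 = 81.8 mL.

81.8 mL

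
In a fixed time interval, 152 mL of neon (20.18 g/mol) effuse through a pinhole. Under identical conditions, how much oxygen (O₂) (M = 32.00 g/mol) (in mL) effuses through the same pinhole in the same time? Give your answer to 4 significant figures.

120.7 mL

Graham's law gives rate_O₂/rate_Ne = √(M_Ne/M_O₂) = √(20.18/32.00) = √0.6306 = 0.7941.
So the volume for O₂ is 152 × 0.7941 = 120.7 mL.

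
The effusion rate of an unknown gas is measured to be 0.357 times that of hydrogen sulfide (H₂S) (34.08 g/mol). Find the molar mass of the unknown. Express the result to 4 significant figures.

Since effusion rate ∝ 1/√M, rate_X/rate_H₂S = √(M_H₂S/M_X).
0.357 = √(34.08/M_X)
M_X = 34.08 / 0.357² = 34.08 / 0.1274 = 267.4 g/mol

267.4 g/mol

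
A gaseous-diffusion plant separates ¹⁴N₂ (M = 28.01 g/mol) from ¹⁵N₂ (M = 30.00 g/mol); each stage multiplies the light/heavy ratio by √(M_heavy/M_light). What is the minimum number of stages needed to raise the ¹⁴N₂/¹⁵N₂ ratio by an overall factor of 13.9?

77

With α = √(30.00/28.01) per stage, ln α = ½ ln(1.07105) = 0.03432.
Need α^N ≥ 13.9 ⇒ N ≥ ln(13.9) / ln α = 2.632 / 0.03432 = 76.69.
Minimum whole number of stages: N = 77.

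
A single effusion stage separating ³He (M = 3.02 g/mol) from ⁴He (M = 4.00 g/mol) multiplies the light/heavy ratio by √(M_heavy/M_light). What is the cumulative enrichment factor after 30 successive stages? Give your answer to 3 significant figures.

67.7

Each stage multiplies the ratio by α = √(4.00/3.02), so after 30 stages the overall factor is α^30 = (4.00/3.02)^(30/2).
= 1.32450^15 = 67.7.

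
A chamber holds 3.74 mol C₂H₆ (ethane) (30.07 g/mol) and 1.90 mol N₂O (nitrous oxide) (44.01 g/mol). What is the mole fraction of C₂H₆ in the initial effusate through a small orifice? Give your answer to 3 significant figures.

Rate_i ∝ x_i/√M_i (Graham's law weighted by mole fraction), so the effusate composition follows n_i/√M_i.
x_C₂H₆(eff) = (n_C₂H₆/√M_C₂H₆) / (n_C₂H₆/√M_C₂H₆ + n_N₂O/√M_N₂O)
= (3.74/√30.07) / (3.74/√30.07 + 1.90/√44.01) = 0.6820/(0.6820 + 0.2864) = 0.704.

0.704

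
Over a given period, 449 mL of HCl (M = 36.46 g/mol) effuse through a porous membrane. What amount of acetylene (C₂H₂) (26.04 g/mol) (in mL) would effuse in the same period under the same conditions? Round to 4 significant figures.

Using Graham's law: rate_C₂H₂/rate_HCl = √(M_HCl/M_C₂H₂) = √(36.46/26.04) = √1.400 = 1.183.
So the volume for C₂H₂ is 449 × 1.183 = 531.3 mL.

531.3 mL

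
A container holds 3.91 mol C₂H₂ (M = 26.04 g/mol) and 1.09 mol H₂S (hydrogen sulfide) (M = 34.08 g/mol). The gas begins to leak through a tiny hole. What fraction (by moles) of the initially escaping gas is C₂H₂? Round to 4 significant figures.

Effusion rate of each component ∝ n_i/√M_i (partial pressure × 1/√M).
Mole fraction of C₂H₂ in the effusate = (n_C₂H₂/√M_C₂H₂) / (n_C₂H₂/√M_C₂H₂ + n_H₂S/√M_H₂S)
= (3.91/√26.04) / (3.91/√26.04 + 1.09/√34.08) = 0.7662/(0.7662 + 0.1867) = 0.8041.

0.8041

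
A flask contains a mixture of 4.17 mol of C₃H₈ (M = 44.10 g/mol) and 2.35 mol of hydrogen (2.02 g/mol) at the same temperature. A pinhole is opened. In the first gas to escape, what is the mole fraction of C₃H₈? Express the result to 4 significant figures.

Rate_i ∝ x_i/√M_i (Graham's law weighted by mole fraction), so the effusate composition follows n_i/√M_i.
So x_C₃H₈ in the escaping gas = (n_C₃H₈/√M_C₃H₈) / Σ(n_i/√M_i)
= (4.17/√44.10) / (4.17/√44.10 + 2.35/√2.02) = 0.6279/(0.6279 + 1.653) = 0.2752.

0.2752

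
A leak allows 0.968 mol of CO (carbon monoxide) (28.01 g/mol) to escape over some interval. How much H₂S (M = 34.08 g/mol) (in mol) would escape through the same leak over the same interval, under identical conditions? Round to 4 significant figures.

Since effusion rate ∝ 1/√M, rate_H₂S/rate_CO = √(M_CO/M_H₂S) = √(28.01/34.08) = √0.8219 = 0.9066.
So the amount for H₂S is 0.968 × 0.9066 = 0.8776 mol.

0.8776 mol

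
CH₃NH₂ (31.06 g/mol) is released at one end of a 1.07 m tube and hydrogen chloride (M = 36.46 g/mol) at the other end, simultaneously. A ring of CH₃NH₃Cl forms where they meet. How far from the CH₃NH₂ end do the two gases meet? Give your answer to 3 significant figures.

0.556 m

The fronts meet when d_CH₃NH₂ + d_HCl = L with d_CH₃NH₂/d_HCl = √(M_HCl/M_CH₃NH₂) (Graham's law). Here √(M_HCl/M_CH₃NH₂) = √(36.46/31.06) = 1.083.
With d_CH₃NH₂ + d_HCl = 1.07 m, d_HCl = 1.07/(1 + 1.083) = 0.5136 m.
d_CH₃NH₂ = 1.07 − 0.5136 = 0.556 m.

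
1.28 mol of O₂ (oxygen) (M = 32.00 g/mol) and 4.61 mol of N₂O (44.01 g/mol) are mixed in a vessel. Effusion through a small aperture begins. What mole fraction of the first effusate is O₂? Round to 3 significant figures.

0.246

Rate_i ∝ x_i/√M_i (Graham's law weighted by mole fraction), so the effusate composition follows n_i/√M_i.
Mole fraction of O₂ in the effusate = (n_O₂/√M_O₂) / (n_O₂/√M_O₂ + n_N₂O/√M_N₂O)
= (1.28/√32.00) / (1.28/√32.00 + 4.61/√44.01) = 0.2263/(0.2263 + 0.6949) = 0.246.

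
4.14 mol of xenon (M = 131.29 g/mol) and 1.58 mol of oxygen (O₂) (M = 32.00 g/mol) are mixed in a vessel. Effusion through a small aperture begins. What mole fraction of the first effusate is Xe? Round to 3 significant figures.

0.564

Each component's effusion rate ∝ (its partial pressure)·(1/√M) ∝ n_i/√M_i.
x_Xe(eff) = (n_Xe/√M_Xe) / (n_Xe/√M_Xe + n_O₂/√M_O₂)
= (4.14/√131.29) / (4.14/√131.29 + 1.58/√32.00) = 0.3613/(0.3613 + 0.2793) = 0.564.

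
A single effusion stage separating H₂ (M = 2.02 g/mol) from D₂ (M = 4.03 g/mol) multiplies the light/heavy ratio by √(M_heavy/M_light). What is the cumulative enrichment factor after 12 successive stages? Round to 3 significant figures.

63.1

Each stage multiplies the ratio by α = √(4.03/2.02), so after 12 stages the overall factor is α^12 = (4.03/2.02)^(12/2).
= 1.99505^6 = 63.1.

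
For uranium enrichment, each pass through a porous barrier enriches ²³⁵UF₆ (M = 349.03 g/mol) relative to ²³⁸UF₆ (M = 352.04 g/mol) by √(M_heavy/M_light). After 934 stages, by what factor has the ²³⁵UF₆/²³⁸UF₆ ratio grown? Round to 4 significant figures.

Each stage multiplies the ratio by α = √(352.04/349.03), so after 934 stages the overall factor is α^934 = (352.04/349.03)^(934/2).
= 1.00862^467 = 55.15.

55.15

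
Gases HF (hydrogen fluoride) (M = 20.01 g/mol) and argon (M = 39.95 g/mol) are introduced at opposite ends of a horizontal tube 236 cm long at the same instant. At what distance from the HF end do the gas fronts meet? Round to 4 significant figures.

The fronts meet when d_HF + d_Ar = L with d_HF/d_Ar = √(M_Ar/M_HF) (Graham's law). Here √(M_Ar/M_HF) = √(39.95/20.01) = 1.413.
With d_HF + d_Ar = 236 cm, d_Ar = 236/(1 + 1.413) = 97.80 cm.
d_HF = 236 − 97.80 = 138.2 cm.

138.2 cm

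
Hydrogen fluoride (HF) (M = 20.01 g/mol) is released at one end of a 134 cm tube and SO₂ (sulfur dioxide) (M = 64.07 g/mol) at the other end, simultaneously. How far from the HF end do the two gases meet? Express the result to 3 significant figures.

Distances travelled in equal time are proportional to diffusion rates, so d_HF/d_SO₂ = √(M_SO₂/M_HF) = √(64.07/20.01) = 1.789.
With d_HF + d_SO₂ = 134 cm, d_SO₂ = 134/(1 + 1.789) = 48.04 cm.
d_HF = 134 − 48.04 = 86.0 cm.

86.0 cm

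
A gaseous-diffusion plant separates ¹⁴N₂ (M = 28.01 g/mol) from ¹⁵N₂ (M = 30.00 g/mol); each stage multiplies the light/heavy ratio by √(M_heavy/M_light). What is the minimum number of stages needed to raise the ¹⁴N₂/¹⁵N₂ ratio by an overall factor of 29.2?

With α = √(30.00/28.01) per stage, ln α = ½ ln(1.07105) = 0.03432.
Need α^N ≥ 29.2 ⇒ N ≥ ln(29.2) / ln α = 3.374 / 0.03432 = 98.32.
So at least 99 stages are needed.

99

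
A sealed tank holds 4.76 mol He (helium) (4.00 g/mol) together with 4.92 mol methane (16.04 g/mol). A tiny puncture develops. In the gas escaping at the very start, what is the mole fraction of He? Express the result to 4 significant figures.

0.6596

The effusion rate of species i is ∝ p_i/√M_i ∝ n_i/√M_i.
Mole fraction of He in the effusate = (n_He/√M_He) / (n_He/√M_He + n_CH₄/√M_CH₄)
= (4.76/√4.00) / (4.76/√4.00 + 4.92/√16.04) = 2.380/(2.380 + 1.228) = 0.6596.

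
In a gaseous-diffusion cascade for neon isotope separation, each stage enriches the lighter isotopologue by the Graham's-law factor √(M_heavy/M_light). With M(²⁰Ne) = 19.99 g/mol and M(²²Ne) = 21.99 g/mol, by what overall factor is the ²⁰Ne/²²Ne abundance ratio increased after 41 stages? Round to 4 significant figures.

Overall factor = α^41 with α = √(21.99/19.99), i.e. (21.99/19.99)^(41/2).
= 1.10005^(41/2) = 7.062.

7.062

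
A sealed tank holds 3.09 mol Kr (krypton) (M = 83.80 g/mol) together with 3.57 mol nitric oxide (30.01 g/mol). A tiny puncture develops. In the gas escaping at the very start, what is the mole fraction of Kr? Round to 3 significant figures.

The effusion rate of species i is ∝ p_i/√M_i ∝ n_i/√M_i.
x_Kr(eff) = (n_Kr/√M_Kr) / (n_Kr/√M_Kr + n_NO/√M_NO)
= (3.09/√83.80) / (3.09/√83.80 + 3.57/√30.01) = 0.3375/(0.3375 + 0.6517) = 0.341.

0.341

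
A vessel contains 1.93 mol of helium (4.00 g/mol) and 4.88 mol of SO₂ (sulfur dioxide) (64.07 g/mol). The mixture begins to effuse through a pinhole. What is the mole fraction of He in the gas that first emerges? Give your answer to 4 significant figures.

0.6128

Rate_i ∝ x_i/√M_i (Graham's law weighted by mole fraction), so the effusate composition follows n_i/√M_i.
x_He(eff) = (n_He/√M_He) / (n_He/√M_He + n_SO₂/√M_SO₂)
= (1.93/√4.00) / (1.93/√4.00 + 4.88/√64.07) = 0.9650/(0.9650 + 0.6097) = 0.6128.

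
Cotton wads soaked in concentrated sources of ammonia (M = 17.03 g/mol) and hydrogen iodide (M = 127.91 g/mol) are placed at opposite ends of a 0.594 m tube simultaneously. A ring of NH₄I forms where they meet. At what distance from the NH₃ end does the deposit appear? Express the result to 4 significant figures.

0.4352 m

Distances travelled in equal time are proportional to diffusion rates, so d_NH₃/d_HI = √(M_HI/M_NH₃) = √(127.91/17.03) = 2.741.
With d_NH₃ + d_HI = 0.594 m, d_HI = 0.594/(1 + 2.741) = 0.1588 m.
d_NH₃ = 0.594 − 0.1588 = 0.4352 m.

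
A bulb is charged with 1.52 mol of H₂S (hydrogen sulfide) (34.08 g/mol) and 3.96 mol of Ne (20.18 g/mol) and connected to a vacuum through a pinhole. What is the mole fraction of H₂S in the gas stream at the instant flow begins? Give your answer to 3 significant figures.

0.228

The effusion rate of species i is ∝ p_i/√M_i ∝ n_i/√M_i.
Mole fraction of H₂S in the effusate = (n_H₂S/√M_H₂S) / (n_H₂S/√M_H₂S + n_Ne/√M_Ne)
= (1.52/√34.08) / (1.52/√34.08 + 3.96/√20.18) = 0.2604/(0.2604 + 0.8815) = 0.228.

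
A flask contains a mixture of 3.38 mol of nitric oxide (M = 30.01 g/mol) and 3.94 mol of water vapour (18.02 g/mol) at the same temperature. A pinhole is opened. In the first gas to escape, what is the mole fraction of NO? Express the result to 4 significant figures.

Each component's effusion rate ∝ (its partial pressure)·(1/√M) ∝ n_i/√M_i.
Mole fraction of NO in the effusate = (n_NO/√M_NO) / (n_NO/√M_NO + n_H₂O/√M_H₂O)
= (3.38/√30.01) / (3.38/√30.01 + 3.94/√18.02) = 0.6170/(0.6170 + 0.9282) = 0.3993.

0.3993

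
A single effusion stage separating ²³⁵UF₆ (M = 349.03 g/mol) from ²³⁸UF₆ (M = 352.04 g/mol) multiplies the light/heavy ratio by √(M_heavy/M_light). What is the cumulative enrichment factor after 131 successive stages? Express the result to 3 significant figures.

1.75

The single-stage factor is √(M_heavy/M_light), so 131 stages give [√(352.04/349.03)]^131 = (352.04/349.03)^(131/2).
= 1.00862^(131/2) = 1.75.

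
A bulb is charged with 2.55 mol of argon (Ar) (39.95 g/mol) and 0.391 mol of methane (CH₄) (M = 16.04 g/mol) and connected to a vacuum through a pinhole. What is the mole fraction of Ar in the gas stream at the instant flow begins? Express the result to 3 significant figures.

0.805

The effusion rate of species i is ∝ p_i/√M_i ∝ n_i/√M_i.
So x_Ar in the escaping gas = (n_Ar/√M_Ar) / Σ(n_i/√M_i)
= (2.55/√39.95) / (2.55/√39.95 + 0.391/√16.04) = 0.4034/(0.4034 + 0.09763) = 0.805.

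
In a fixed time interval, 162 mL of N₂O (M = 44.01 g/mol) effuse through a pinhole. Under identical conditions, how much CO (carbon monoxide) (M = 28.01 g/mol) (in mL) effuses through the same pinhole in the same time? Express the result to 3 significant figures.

203 mL

By Graham's law, rate_CO/rate_N₂O = √(M_N₂O/M_CO) = √(44.01/28.01) = √1.571 = 1.253.
So the volume for CO is 162 × 1.253 = 203 mL.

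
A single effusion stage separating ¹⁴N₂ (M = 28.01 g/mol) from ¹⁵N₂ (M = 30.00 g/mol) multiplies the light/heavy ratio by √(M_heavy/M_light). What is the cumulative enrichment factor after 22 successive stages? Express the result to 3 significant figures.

2.13

The single-stage factor is √(M_heavy/M_light), so 22 stages give [√(30.00/28.01)]^22 = (30.00/28.01)^(22/2).
= 1.07105^11 = 2.13.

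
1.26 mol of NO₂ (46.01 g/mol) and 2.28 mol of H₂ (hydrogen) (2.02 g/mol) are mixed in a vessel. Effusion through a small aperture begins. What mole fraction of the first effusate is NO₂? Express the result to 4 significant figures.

Effusion rate of each component ∝ n_i/√M_i (partial pressure × 1/√M).
So x_NO₂ in the escaping gas = (n_NO₂/√M_NO₂) / Σ(n_i/√M_i)
= (1.26/√46.01) / (1.26/√46.01 + 2.28/√2.02) = 0.1858/(0.1858 + 1.604) = 0.1038.

0.1038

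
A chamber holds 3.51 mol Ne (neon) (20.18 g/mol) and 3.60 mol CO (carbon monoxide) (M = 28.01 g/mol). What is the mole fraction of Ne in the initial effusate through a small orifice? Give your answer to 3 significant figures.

0.535

Effusion rate of each component ∝ n_i/√M_i (partial pressure × 1/√M).
Mole fraction of Ne in the effusate = (n_Ne/√M_Ne) / (n_Ne/√M_Ne + n_CO/√M_CO)
= (3.51/√20.18) / (3.51/√20.18 + 3.60/√28.01) = 0.7814/(0.7814 + 0.6802) = 0.535.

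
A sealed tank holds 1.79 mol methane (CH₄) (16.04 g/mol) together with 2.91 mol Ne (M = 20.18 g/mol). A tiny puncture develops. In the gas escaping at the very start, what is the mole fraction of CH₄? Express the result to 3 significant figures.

Each component's effusion rate ∝ (its partial pressure)·(1/√M) ∝ n_i/√M_i.
Mole fraction of CH₄ in the effusate = (n_CH₄/√M_CH₄) / (n_CH₄/√M_CH₄ + n_Ne/√M_Ne)
= (1.79/√16.04) / (1.79/√16.04 + 2.91/√20.18) = 0.4469/(0.4469 + 0.6478) = 0.408.

0.408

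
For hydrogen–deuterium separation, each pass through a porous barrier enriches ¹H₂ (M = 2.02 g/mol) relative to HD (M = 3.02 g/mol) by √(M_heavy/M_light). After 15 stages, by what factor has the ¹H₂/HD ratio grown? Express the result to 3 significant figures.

After 15 stages the ratio has grown by (√(3.02/2.02))^15 = (3.02/2.02)^(15/2).
= 1.49505^(15/2) = 20.4.

20.4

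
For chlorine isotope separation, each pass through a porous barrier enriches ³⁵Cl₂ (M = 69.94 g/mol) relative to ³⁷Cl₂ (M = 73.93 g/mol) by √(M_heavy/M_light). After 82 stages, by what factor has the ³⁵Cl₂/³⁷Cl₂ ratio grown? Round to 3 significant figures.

9.73

The single-stage factor is √(M_heavy/M_light), so 82 stages give [√(73.93/69.94)]^82 = (73.93/69.94)^(82/2).
= 1.05705^41 = 9.73.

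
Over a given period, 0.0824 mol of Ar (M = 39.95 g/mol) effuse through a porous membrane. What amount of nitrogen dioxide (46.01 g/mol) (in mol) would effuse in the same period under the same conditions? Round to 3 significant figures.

0.0768 mol

Graham's law gives rate_NO₂/rate_Ar = √(M_Ar/M_NO₂) = √(39.95/46.01) = √0.8683 = 0.9318.
So the amount for NO₂ is 0.0824 × 0.9318 = 0.0768 mol.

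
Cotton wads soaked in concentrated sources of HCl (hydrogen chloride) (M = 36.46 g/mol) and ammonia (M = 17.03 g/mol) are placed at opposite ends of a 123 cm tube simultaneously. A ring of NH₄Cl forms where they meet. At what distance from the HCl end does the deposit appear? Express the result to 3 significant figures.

49.9 cm

Graham's law gives d_HCl/d_NH₃ = rate_HCl/rate_NH₃ = √(M_NH₃/M_HCl) = √(17.03/36.46) = 0.6834.
With d_HCl + d_NH₃ = 123 cm, d_NH₃ = 123/(1 + 0.6834) = 73.06 cm.
d_HCl = 123 − 73.06 = 49.9 cm.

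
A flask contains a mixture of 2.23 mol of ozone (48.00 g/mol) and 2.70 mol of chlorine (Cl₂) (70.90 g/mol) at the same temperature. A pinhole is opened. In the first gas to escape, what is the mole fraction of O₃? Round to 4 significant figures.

Each component's effusion rate ∝ (its partial pressure)·(1/√M) ∝ n_i/√M_i.
x_O₃(eff) = (n_O₃/√M_O₃) / (n_O₃/√M_O₃ + n_Cl₂/√M_Cl₂)
= (2.23/√48.00) / (2.23/√48.00 + 2.70/√70.90) = 0.3219/(0.3219 + 0.3207) = 0.5009.

0.5009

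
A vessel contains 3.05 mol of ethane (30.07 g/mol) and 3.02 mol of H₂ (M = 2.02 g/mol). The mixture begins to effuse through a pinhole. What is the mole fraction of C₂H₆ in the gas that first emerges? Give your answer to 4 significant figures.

0.2075

Each component's effusion rate ∝ (its partial pressure)·(1/√M) ∝ n_i/√M_i.
Mole fraction of C₂H₆ in the effusate = (n_C₂H₆/√M_C₂H₆) / (n_C₂H₆/√M_C₂H₆ + n_H₂/√M_H₂)
= (3.05/√30.07) / (3.05/√30.07 + 3.02/√2.02) = 0.5562/(0.5562 + 2.125) = 0.2075.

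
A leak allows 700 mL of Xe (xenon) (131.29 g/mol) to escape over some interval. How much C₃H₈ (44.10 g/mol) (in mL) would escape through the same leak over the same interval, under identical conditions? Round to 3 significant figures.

Since effusion rate ∝ 1/√M, rate_C₃H₈/rate_Xe = √(M_Xe/M_C₃H₈) = √(131.29/44.10) = √2.977 = 1.725.
So the volume for C₃H₈ is 700 × 1.725 = 1210 mL.

1210 mL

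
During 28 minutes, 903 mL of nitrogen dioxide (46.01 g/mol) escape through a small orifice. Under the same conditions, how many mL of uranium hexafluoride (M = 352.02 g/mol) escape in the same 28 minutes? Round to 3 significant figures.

Using Graham's law: rate_UF₆/rate_NO₂ = √(M_NO₂/M_UF₆) = √(46.01/352.02) = √0.1307 = 0.3615.
So the volume for UF₆ is 903 × 0.3615 = 326 mL.

326 mL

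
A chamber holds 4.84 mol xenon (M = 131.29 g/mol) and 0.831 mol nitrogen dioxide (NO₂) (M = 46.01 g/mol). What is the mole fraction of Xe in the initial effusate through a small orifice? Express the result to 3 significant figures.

0.775

Rate_i ∝ x_i/√M_i (Graham's law weighted by mole fraction), so the effusate composition follows n_i/√M_i.
Mole fraction of Xe in the effusate = (n_Xe/√M_Xe) / (n_Xe/√M_Xe + n_NO₂/√M_NO₂)
= (4.84/√131.29) / (4.84/√131.29 + 0.831/√46.01) = 0.4224/(0.4224 + 0.1225) = 0.775.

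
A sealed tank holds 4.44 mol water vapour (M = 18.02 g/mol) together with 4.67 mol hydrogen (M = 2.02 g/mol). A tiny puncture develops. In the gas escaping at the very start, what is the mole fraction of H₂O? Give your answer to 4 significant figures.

Rate_i ∝ x_i/√M_i (Graham's law weighted by mole fraction), so the effusate composition follows n_i/√M_i.
So x_H₂O in the escaping gas = (n_H₂O/√M_H₂O) / Σ(n_i/√M_i)
= (4.44/√18.02) / (4.44/√18.02 + 4.67/√2.02) = 1.046/(1.046 + 3.286) = 0.2415.

0.2415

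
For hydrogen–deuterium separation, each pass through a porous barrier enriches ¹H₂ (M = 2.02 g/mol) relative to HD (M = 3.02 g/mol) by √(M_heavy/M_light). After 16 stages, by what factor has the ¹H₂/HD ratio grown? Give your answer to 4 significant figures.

24.96

After 16 stages the ratio has grown by (√(3.02/2.02))^16 = (3.02/2.02)^(16/2).
= 1.49505^8 = 24.96.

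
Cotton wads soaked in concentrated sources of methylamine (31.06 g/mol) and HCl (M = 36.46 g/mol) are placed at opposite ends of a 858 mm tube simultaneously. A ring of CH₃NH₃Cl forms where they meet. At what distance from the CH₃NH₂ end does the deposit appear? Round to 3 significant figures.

446 mm

Distances travelled in equal time are proportional to diffusion rates, so d_CH₃NH₂/d_HCl = √(M_HCl/M_CH₃NH₂) = √(36.46/31.06) = 1.083.
With d_CH₃NH₂ + d_HCl = 858 mm, d_HCl = 858/(1 + 1.083) = 411.8 mm.
d_CH₃NH₂ = 858 − 411.8 = 446 mm.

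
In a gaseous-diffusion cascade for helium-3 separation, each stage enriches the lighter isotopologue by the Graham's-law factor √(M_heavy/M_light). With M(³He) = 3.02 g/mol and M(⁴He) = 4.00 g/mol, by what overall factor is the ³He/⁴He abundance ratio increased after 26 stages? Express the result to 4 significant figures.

After 26 stages the ratio has grown by (√(4.00/3.02))^26 = (4.00/3.02)^(26/2).
= 1.32450^13 = 38.61.

38.61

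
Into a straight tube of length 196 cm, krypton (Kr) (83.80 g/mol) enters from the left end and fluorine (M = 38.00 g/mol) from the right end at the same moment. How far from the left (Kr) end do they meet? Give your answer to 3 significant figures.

In equal time, each gas travels a distance ∝ its rate ∝ 1/√M, so d_Kr/d_F₂ = √(M_F₂/M_Kr) = √(38.00/83.80) = 0.6734.
With d_Kr + d_F₂ = 196 cm, d_F₂ = 196/(1 + 0.6734) = 117.1 cm.
d_Kr = 196 − 117.1 = 78.9 cm.

78.9 cm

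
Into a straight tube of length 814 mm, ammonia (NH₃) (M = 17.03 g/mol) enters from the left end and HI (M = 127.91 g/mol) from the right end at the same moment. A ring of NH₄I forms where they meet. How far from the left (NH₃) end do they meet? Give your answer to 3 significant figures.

Distances travelled in equal time are proportional to diffusion rates, so d_NH₃/d_HI = √(M_HI/M_NH₃) = √(127.91/17.03) = 2.741.
With d_NH₃ + d_HI = 814 mm, d_HI = 814/(1 + 2.741) = 217.6 mm.
d_NH₃ = 814 − 217.6 = 596 mm.

596 mm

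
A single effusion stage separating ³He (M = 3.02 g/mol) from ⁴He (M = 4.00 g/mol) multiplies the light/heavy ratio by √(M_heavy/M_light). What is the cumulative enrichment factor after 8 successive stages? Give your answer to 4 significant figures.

Overall factor = α^8 with α = √(4.00/3.02), i.e. (4.00/3.02)^(8/2).
= 1.32450^4 = 3.078.

3.078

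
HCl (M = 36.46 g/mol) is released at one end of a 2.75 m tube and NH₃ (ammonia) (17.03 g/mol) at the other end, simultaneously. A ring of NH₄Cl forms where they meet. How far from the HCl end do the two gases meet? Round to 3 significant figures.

Distances travelled in equal time are proportional to diffusion rates, so d_HCl/d_NH₃ = √(M_NH₃/M_HCl) = √(17.03/36.46) = 0.6834.
With d_HCl + d_NH₃ = 2.75 m, d_NH₃ = 2.75/(1 + 0.6834) = 1.634 m.
d_HCl = 2.75 − 1.634 = 1.12 m.

1.12 m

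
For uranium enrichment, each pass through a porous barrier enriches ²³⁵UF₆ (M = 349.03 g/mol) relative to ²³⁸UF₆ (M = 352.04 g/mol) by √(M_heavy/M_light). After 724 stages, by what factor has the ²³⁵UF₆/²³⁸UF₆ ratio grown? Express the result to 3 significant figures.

After 724 stages the ratio has grown by (√(352.04/349.03))^724 = (352.04/349.03)^(724/2).
= 1.00862^362 = 22.4.

22.4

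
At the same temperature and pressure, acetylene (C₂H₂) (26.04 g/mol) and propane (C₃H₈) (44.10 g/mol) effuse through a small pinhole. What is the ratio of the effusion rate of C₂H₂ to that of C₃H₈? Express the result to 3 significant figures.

Using Graham's law: rate_C₂H₂/rate_C₃H₈ = √(M_C₃H₈/M_C₂H₂) = √(44.10/26.04) = √1.694 = 1.30.

1.30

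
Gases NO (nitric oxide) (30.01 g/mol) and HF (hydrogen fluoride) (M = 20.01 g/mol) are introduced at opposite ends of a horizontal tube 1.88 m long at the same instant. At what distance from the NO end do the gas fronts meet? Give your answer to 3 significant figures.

0.845 m

In equal time, each gas travels a distance ∝ its rate ∝ 1/√M, so d_NO/d_HF = √(M_HF/M_NO) = √(20.01/30.01) = 0.8166.
With d_NO + d_HF = 1.88 m, d_HF = 1.88/(1 + 0.8166) = 1.035 m.
d_NO = 1.88 − 1.035 = 0.845 m.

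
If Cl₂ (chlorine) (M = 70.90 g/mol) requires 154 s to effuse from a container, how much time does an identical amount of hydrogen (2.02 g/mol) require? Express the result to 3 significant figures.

26.0 s

Since effusion rate ∝ 1/√M, t_H₂/t_Cl₂ = √(M_H₂/M_Cl₂) = √(2.02/70.90) = √0.02849 = 0.1688.
So the time for H₂ is 154 × 0.1688 = 26.0 s.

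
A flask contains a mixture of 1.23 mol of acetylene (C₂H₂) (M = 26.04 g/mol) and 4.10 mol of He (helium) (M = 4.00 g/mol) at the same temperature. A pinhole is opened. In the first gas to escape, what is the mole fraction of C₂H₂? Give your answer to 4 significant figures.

0.1052

The effusion rate of species i is ∝ p_i/√M_i ∝ n_i/√M_i.
So x_C₂H₂ in the escaping gas = (n_C₂H₂/√M_C₂H₂) / Σ(n_i/√M_i)
= (1.23/√26.04) / (1.23/√26.04 + 4.10/√4.00) = 0.2410/(0.2410 + 2.050) = 0.1052.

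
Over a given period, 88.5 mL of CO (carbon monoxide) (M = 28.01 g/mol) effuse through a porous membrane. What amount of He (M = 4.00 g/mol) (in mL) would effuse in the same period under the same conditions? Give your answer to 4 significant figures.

Using Graham's law: rate_He/rate_CO = √(M_CO/M_He) = √(28.01/4.00) = √7.003 = 2.646.
So the volume for He is 88.5 × 2.646 = 234.2 mL.

234.2 mL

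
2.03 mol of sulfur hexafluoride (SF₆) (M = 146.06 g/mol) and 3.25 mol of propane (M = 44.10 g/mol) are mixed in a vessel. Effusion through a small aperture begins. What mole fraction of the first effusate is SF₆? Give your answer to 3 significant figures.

Rate_i ∝ x_i/√M_i (Graham's law weighted by mole fraction), so the effusate composition follows n_i/√M_i.
Mole fraction of SF₆ in the effusate = (n_SF₆/√M_SF₆) / (n_SF₆/√M_SF₆ + n_C₃H₈/√M_C₃H₈)
= (2.03/√146.06) / (2.03/√146.06 + 3.25/√44.10) = 0.1680/(0.1680 + 0.4894) = 0.256.

0.256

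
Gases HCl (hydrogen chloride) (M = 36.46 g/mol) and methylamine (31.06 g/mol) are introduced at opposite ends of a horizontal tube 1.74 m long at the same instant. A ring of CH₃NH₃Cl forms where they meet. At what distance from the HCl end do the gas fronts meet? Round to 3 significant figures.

In equal time, each gas travels a distance ∝ its rate ∝ 1/√M, so d_HCl/d_CH₃NH₂ = √(M_CH₃NH₂/M_HCl) = √(31.06/36.46) = 0.9230.
With d_HCl + d_CH₃NH₂ = 1.74 m, d_CH₃NH₂ = 1.74/(1 + 0.9230) = 0.9048 m.
d_HCl = 1.74 − 0.9048 = 0.835 m.

0.835 m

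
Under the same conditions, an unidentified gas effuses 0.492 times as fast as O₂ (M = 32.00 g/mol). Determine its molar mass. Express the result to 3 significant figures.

Since effusion rate ∝ 1/√M, rate_X/rate_O₂ = √(M_O₂/M_X).
0.492 = √(32.00/M_X)
M_X = 32.00 / 0.492² = 32.00 / 0.2421 = 132 g/mol

132 g/mol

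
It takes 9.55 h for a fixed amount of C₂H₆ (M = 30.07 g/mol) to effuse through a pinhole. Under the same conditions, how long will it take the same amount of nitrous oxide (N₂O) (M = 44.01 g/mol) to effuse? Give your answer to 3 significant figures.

Since effusion rate ∝ 1/√M, t_N₂O/t_C₂H₆ = √(M_N₂O/M_C₂H₆) = √(44.01/30.07) = √1.464 = 1.210.
So the time for N₂O is 9.55 × 1.210 = 11.6 h.

11.6 h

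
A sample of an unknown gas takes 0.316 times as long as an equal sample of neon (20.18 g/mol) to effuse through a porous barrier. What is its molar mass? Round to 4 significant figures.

2.015 g/mol

Since effusion rate ∝ 1/√M, t_X/t_Ne = √(M_X/M_Ne).
0.316 = √(M_X/20.18)
M_X = 20.18 × 0.316² = 20.18 × 0.09986 = 2.015 g/mol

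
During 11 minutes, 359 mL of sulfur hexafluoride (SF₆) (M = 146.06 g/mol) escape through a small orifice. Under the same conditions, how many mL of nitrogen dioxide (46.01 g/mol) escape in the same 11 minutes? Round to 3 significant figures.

By Graham's law, rate_NO₂/rate_SF₆ = √(M_SF₆/M_NO₂) = √(146.06/46.01) = √3.175 = 1.782.
So the volume for NO₂ is 359 × 1.782 = 640 mL.

640 mL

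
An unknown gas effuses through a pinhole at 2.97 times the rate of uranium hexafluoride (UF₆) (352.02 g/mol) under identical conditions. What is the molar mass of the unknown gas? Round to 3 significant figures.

39.9 g/mol

By Graham's law, rate_X/rate_UF₆ = √(M_UF₆/M_X).
2.97 = √(352.02/M_X)
M_X = 352.02 / 2.97² = 352.02 / 8.821 = 39.9 g/mol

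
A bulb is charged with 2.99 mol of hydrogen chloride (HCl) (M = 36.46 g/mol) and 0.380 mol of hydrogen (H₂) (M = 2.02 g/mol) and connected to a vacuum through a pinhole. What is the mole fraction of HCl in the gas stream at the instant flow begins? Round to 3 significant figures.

Effusion rate of each component ∝ n_i/√M_i (partial pressure × 1/√M).
x_HCl(eff) = (n_HCl/√M_HCl) / (n_HCl/√M_HCl + n_H₂/√M_H₂)
= (2.99/√36.46) / (2.99/√36.46 + 0.380/√2.02) = 0.4952/(0.4952 + 0.2674) = 0.649.

0.649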